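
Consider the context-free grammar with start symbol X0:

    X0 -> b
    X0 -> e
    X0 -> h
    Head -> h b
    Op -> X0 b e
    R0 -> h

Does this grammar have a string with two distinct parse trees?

Only X0 is reachable from X0; ignoring the rest: The reachable rules are right-linear with at most one rule per (nonterminal, next-terminal) pair. Each input token forces the next rule, so parsing is deterministic.

Unambiguous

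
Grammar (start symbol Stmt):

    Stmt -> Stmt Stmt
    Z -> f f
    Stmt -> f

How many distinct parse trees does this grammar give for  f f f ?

2

Parse trees for f f f:
  [Stmt [Stmt f] [Stmt [Stmt f] [Stmt f]]]
  [Stmt [Stmt [Stmt f] [Stmt f]] [Stmt f]]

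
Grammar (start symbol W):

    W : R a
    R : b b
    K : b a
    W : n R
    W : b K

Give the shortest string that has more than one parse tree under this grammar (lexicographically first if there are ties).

b b a

length 3: b b a has 2 parse trees

Two derivations of b b a:
  W ⇒ R a ⇒ b b a
  W ⇒ b K ⇒ b b a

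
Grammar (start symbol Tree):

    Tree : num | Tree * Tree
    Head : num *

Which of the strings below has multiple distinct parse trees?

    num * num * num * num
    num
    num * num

num * num * num * num

num * num * num * num: 5 trees
num: 1 tree
num * num: 1 tree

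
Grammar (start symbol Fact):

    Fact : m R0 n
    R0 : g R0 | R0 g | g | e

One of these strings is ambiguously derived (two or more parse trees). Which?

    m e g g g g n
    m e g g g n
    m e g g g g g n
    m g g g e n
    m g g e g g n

m e g g g g n: 1 tree
m e g g g n: 1 tree
m e g g g g g n: 1 tree
m g g g e n: 1 tree
m g g e g g n: 6 trees

m g g e g g n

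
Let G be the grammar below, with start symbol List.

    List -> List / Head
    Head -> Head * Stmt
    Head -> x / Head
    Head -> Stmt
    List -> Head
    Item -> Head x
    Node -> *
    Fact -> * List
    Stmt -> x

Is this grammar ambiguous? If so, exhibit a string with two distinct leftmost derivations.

Witness: x / x

Derivation 1: List ⇒ List / Head ⇒ Head / Head ⇒ Stmt / Head ⇒ x / Head ⇒ x / Stmt ⇒ x / x
Derivation 2: List ⇒ Head ⇒ x / Head ⇒ x / Stmt ⇒ x / x

Two distinct leftmost derivations for the same string.

Ambiguous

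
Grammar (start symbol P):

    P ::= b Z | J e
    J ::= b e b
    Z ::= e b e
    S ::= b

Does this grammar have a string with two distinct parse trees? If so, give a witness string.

Witness: b e b e

Derivation 1: P ⇒ b Z ⇒ b e b e
Derivation 2: P ⇒ J e ⇒ b e b e

Two distinct leftmost derivations for the same string.

Ambiguous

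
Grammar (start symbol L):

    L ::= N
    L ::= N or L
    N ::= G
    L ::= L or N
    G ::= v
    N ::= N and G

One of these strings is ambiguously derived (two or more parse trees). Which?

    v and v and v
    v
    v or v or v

v or v or v

v and v and v: 1 tree
v: 1 tree
v or v or v: 4 trees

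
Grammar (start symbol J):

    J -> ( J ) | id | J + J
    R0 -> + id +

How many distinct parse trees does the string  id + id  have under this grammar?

1

Parse trees for id + id:
  [J [J id] + [J id]]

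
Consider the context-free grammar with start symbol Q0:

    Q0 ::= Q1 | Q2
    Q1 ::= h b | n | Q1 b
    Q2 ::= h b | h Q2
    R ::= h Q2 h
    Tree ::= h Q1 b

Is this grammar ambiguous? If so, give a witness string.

Ambiguous

Witness: h b

Derivation 1: Q0 ⇒ Q1 ⇒ h b
Derivation 2: Q0 ⇒ Q2 ⇒ h b

Two distinct leftmost derivations for the same string.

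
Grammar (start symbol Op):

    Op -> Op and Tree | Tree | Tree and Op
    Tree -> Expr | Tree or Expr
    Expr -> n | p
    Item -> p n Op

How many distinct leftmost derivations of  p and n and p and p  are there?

Parse trees for p and n and p and p:
  [Op [Op [Op [Op [Tree [Expr p]]] and [Tree [Expr n]]] and [Tree [Expr p]]] and [Tree [Expr p]]]
  [Op [Op [Op [Tree [Expr p]] and [Op [Tree [Expr n]]]] and [Tree [Expr p]]] and [Tree [Expr p]]]
  [Op [Op [Tree [Expr p]] and [Op [Op [Tree [Expr n]]] and [Tree [Expr p]]]] and [Tree [Expr p]]]
  [Op [Op [Tree [Expr p]] and [Op [Tree [Expr n]] and [Op [Tree [Expr p]]]]] and [Tree [Expr p]]]
  [Op [Tree [Expr p]] and [Op [Op [Op [Tree [Expr n]]] and [Tree [Expr p]]] and [Tree [Expr p]]]]
  [Op [Tree [Expr p]] and [Op [Op [Tree [Expr n]] and [Op [Tree [Expr p]]]] and [Tree [Expr p]]]]
  [Op [Tree [Expr p]] and [Op [Tree [Expr n]] and [Op [Op [Tree [Expr p]]] and [Tree [Expr p]]]]]
  [Op [Tree [Expr p]] and [Op [Tree [Expr n]] and [Op [Tree [Expr p]] and [Op [Tree [Expr p]]]]]]

8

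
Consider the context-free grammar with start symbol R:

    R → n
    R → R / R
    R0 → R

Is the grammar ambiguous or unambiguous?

Ambiguous

Witness: n / n / n

Derivation 1: R ⇒ R / R ⇒ n / R ⇒ n / R / R ⇒ n / n / R ⇒ n / n / n
Derivation 2: R ⇒ R / R ⇒ R / R / R ⇒ n / R / R ⇒ n / n / R ⇒ n / n / n

Two distinct leftmost derivations for the same string.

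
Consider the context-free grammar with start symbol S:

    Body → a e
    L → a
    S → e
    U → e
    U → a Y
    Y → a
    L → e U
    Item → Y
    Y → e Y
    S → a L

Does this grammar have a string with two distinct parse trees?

Unambiguous

(Item, Body are unreachable from S, so their rules don't affect L(S).) Restricted to the reachable nonterminals, every rule has the form A → t or A → t B, and no two rules for the same A share a first terminal. The grammar encodes a DFA — one run per string.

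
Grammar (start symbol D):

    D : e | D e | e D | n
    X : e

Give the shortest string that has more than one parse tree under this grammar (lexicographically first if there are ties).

e e

length 1: no string has ≥2 trees
length 2: e e has 2 parse trees

Two derivations of e e:
  D ⇒ D e ⇒ e e
  D ⇒ e D ⇒ e e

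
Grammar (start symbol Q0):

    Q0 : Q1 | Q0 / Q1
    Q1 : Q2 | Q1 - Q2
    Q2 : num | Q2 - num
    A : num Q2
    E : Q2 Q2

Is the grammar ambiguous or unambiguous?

Witness: num - num

Derivation 1: Q0 ⇒ Q1 ⇒ Q2 ⇒ Q2 - num ⇒ num - num
Derivation 2: Q0 ⇒ Q1 ⇒ Q1 - Q2 ⇒ Q2 - Q2 ⇒ num - Q2 ⇒ num - num

Two distinct leftmost derivations for the same string.

Ambiguous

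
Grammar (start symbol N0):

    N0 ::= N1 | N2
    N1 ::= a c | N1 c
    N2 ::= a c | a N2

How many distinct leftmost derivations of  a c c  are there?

Parse trees for a c c:
  [N0 [N1 [N1 a c] c]]

1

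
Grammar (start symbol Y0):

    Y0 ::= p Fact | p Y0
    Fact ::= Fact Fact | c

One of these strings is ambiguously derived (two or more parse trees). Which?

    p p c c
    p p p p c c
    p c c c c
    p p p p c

p c c c c

p p c c: 1 tree
p p p p c c: 1 tree
p c c c c: 5 trees
p p p p c: 1 tree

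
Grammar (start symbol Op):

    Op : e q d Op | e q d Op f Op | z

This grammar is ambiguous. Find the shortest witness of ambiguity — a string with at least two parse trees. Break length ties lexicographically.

e q d e q d z f z

length 1: no string has ≥2 trees
length 4: no string has ≥2 trees
length 6: no string has ≥2 trees
length 7: no string has ≥2 trees
length 9: e q d e q d z f z has 2 parse trees

Two derivations of e q d e q d z f z:
  Op ⇒ e q d Op ⇒ e q d e q d Op f Op ⇒ e q d e q d z f Op ⇒ e q d e q d z f z
  Op ⇒ e q d Op f Op ⇒ e q d e q d Op f Op ⇒ e q d e q d z f Op ⇒ e q d e q d z f z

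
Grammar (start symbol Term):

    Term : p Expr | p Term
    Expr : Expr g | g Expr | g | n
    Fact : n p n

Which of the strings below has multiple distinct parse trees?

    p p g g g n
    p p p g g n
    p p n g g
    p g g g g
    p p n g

p p g g g n: 1 tree
p p p g g n: 1 tree
p p n g g: 1 tree
p g g g g: 8 trees
p p n g: 1 tree

p g g g g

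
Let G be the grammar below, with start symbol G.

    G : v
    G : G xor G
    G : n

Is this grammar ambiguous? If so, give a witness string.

Ambiguous

Witness: n xor n xor n

Derivation 1: G ⇒ G xor G ⇒ G xor G xor G ⇒ n xor G xor G ⇒ n xor n xor G ⇒ n xor n xor n
Derivation 2: G ⇒ G xor G ⇒ n xor G ⇒ n xor G xor G ⇒ n xor n xor G ⇒ n xor n xor n

Two distinct leftmost derivations for the same string.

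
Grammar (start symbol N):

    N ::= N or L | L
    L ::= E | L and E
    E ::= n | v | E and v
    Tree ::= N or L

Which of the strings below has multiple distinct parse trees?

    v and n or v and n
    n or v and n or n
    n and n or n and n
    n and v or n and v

n and v or n and v

v and n or v and n: 1 tree
n or v and n or n: 1 tree
n and n or n and n: 1 tree
n and v or n and v: 4 trees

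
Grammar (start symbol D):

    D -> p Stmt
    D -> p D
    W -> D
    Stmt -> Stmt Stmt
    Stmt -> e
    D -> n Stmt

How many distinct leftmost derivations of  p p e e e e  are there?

5

Parse trees for p p e e e e:
  [D p [D p [Stmt [Stmt e] [Stmt [Stmt e] [Stmt [Stmt e] [Stmt e]]]]]]
  [D p [D p [Stmt [Stmt e] [Stmt [Stmt [Stmt e] [Stmt e]] [Stmt e]]]]]
  [D p [D p [Stmt [Stmt [Stmt e] [Stmt e]] [Stmt [Stmt e] [Stmt e]]]]]
  [D p [D p [Stmt [Stmt [Stmt e] [Stmt [Stmt e] [Stmt e]]] [Stmt e]]]]
  [D p [D p [Stmt [Stmt [Stmt [Stmt e] [Stmt e]] [Stmt e]] [Stmt e]]]]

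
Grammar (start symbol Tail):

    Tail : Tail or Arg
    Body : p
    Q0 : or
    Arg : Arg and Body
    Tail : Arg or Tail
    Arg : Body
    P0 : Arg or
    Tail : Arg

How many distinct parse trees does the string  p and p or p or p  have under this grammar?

Parse trees for p and p or p or p:
  [Tail [Tail [Tail [Arg [Arg [Body p]] and [Body p]]] or [Arg [Body p]]] or [Arg [Body p]]]
  [Tail [Tail [Arg [Arg [Body p]] and [Body p]] or [Tail [Arg [Body p]]]] or [Arg [Body p]]]
  [Tail [Arg [Arg [Body p]] and [Body p]] or [Tail [Tail [Arg [Body p]]] or [Arg [Body p]]]]
  [Tail [Arg [Arg [Body p]] and [Body p]] or [Tail [Arg [Body p]] or [Tail [Arg [Body p]]]]]

4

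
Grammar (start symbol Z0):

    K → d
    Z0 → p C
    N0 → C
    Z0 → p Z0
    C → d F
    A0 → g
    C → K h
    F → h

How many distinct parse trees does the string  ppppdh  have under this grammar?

2

Parse trees for ppppdh:
  [Z0 p [Z0 p [Z0 p [Z0 p [C d [F h]]]]]]
  [Z0 p [Z0 p [Z0 p [Z0 p [C [K d] h]]]]]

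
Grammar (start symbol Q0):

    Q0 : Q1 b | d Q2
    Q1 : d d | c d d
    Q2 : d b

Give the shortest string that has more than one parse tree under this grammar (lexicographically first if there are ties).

length 3: d d b has 2 parse trees

Two derivations of d d b:
  Q0 ⇒ Q1 b ⇒ d d b
  Q0 ⇒ d Q2 ⇒ d d b

d d b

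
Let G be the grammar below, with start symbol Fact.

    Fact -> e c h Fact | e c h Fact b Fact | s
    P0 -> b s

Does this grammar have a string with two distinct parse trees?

Ambiguous

Witness: e c h e c h s b s

Derivation 1: Fact ⇒ e c h Fact ⇒ e c h e c h Fact b Fact ⇒ e c h e c h s b Fact ⇒ e c h e c h s b s
Derivation 2: Fact ⇒ e c h Fact b Fact ⇒ e c h e c h Fact b Fact ⇒ e c h e c h s b Fact ⇒ e c h e c h s b s

Two distinct leftmost derivations for the same string.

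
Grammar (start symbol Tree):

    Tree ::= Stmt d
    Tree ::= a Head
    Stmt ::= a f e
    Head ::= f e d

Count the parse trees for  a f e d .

Parse trees for a f e d:
  [Tree [Stmt a f e] d]
  [Tree a [Head f e d]]

2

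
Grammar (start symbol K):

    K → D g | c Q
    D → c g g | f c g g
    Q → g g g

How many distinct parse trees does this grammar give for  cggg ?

Parse trees for cggg:
  [K [D c g g] g]
  [K c [Q g g g]]

2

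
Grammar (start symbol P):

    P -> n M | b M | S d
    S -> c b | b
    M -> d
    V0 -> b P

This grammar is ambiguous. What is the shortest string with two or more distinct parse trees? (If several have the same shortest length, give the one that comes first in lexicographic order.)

length 2: b d has 2 parse trees

Two derivations of b d:
  P ⇒ b M ⇒ b d
  P ⇒ S d ⇒ b d

b d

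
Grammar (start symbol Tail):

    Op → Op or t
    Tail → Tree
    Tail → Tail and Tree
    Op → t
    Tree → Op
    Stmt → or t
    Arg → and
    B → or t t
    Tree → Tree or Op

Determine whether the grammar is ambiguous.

Ambiguous

Witness: t or t

Derivation 1: Tail ⇒ Tree ⇒ Op ⇒ Op or t ⇒ t or t
Derivation 2: Tail ⇒ Tree ⇒ Tree or Op ⇒ Op or Op ⇒ t or Op ⇒ t or t

Two distinct leftmost derivations for the same string.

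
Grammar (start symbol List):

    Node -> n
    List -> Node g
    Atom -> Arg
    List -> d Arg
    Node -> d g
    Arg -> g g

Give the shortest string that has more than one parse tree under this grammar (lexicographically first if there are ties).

d g g

length 2: no string has ≥2 trees
length 3: d g g has 2 parse trees

Two derivations of d g g:
  List ⇒ Node g ⇒ d g g
  List ⇒ d Arg ⇒ d g g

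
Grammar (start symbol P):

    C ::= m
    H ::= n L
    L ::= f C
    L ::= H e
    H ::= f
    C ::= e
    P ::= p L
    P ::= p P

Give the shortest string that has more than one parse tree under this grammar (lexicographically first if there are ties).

length 3: p f e has 2 parse trees

Two derivations of p f e:
  P ⇒ p L ⇒ p f C ⇒ p f e
  P ⇒ p L ⇒ p H e ⇒ p f e

p f e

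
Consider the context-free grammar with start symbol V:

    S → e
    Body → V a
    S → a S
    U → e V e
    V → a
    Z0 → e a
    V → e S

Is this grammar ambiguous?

Only V, S are reachable from V; ignoring the rest: Restricted to the reachable nonterminals, every rule has the form A → t or A → t B, and no two rules for the same A share a first terminal. The grammar encodes a DFA — one run per string.

Unambiguous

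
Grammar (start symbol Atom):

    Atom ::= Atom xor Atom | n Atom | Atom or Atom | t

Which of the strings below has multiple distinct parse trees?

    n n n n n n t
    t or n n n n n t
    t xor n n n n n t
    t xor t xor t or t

n n n n n n t: 1 tree
t or n n n n n t: 1 tree
t xor n n n n n t: 1 tree
t xor t xor t or t: 5 trees

t xor t xor t or t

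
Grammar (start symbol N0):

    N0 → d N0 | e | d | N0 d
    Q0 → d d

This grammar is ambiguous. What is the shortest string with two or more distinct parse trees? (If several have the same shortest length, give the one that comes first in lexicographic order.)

length 1: no string has ≥2 trees
length 2: d d has 2 parse trees

Two derivations of d d:
  N0 ⇒ d N0 ⇒ d d
  N0 ⇒ N0 d ⇒ d d

d d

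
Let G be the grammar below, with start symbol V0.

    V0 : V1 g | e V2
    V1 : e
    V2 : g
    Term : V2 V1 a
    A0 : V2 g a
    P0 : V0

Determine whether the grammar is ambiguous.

Witness: e g

Derivation 1: V0 ⇒ V1 g ⇒ e g
Derivation 2: V0 ⇒ e V2 ⇒ e g

Two distinct leftmost derivations for the same string.

Ambiguous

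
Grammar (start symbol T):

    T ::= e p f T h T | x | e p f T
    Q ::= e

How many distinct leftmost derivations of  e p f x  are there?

Parse trees for e p f x:
  [T e p f [T x]]

1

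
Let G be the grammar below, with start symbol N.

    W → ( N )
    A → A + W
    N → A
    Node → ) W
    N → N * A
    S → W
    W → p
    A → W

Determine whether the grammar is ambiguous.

Only N, A, W are reachable from N; ignoring the rest: N → N * A | A  ;  A → A + W | W  — a left-associative chain with W at the bottom. Each string factors uniquely by precedence.

Unambiguous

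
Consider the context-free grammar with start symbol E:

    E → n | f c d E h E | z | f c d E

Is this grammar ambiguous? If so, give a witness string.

Ambiguous

Witness: f c d f c d n h n

Derivation 1: E ⇒ f c d E h E ⇒ f c d f c d E h E ⇒ f c d f c d n h E ⇒ f c d f c d n h n
Derivation 2: E ⇒ f c d E ⇒ f c d f c d E h E ⇒ f c d f c d n h E ⇒ f c d f c d n h n

Two distinct leftmost derivations for the same string.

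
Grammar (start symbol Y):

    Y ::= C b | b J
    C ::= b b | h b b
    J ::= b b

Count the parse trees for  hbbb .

Parse trees for hbbb:
  [Y [C h b b] b]

1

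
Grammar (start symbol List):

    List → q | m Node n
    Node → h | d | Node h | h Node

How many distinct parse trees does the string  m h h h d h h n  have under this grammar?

Parse trees for m h h h d h h n (showing first 6 of 10):
  [List m [Node [Node [Node h [Node h [Node h [Node d]]]] h] h] n]
  [List m [Node [Node h [Node [Node h [Node h [Node d]]] h]] h] n]
  [List m [Node [Node h [Node h [Node [Node h [Node d]] h]]] h] n]
  [List m [Node [Node h [Node h [Node h [Node [Node d] h]]]] h] n]
  [List m [Node h [Node [Node [Node h [Node h [Node d]]] h] h]] n]
  [List m [Node h [Node [Node h [Node [Node h [Node d]] h]] h]] n]

10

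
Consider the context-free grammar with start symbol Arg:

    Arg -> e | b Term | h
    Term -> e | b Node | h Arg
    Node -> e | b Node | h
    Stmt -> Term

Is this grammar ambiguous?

(Stmt is unreachable from Arg, so its rules don't affect L(Arg).) Each reachable nonterminal has at most one production per leading terminal, and all productions are right-linear; the derivation is determined token-by-token.

Unambiguous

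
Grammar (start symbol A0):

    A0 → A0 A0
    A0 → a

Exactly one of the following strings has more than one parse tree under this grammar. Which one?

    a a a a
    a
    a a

a a a a: 5 trees
a: 1 tree
a a: 1 tree

a a a a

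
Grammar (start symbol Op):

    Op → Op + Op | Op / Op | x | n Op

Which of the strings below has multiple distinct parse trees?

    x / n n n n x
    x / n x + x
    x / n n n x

x / n x + x

x / n n n n x: 1 tree
x / n x + x: 3 trees
x / n n n x: 1 tree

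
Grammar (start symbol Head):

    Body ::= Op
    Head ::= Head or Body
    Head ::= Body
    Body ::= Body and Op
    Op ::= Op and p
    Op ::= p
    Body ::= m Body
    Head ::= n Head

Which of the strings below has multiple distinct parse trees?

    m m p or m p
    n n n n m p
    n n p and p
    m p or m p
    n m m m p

m m p or m p: 1 tree
n n n n m p: 1 tree
n n p and p: 2 trees
m p or m p: 1 tree
n m m m p: 1 tree

n n p and p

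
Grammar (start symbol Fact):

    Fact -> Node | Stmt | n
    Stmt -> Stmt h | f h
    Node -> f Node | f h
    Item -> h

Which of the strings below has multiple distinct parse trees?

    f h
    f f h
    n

f h: 2 trees
f f h: 1 tree
n: 1 tree

f h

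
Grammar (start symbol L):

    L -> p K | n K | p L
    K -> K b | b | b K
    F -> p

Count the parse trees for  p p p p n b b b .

Parse trees for p p p p n b b b:
  [L p [L p [L p [L p [L n [K [K [K b] b] b]]]]]]
  [L p [L p [L p [L p [L n [K [K b [K b]] b]]]]]]
  [L p [L p [L p [L p [L n [K b [K [K b] b]]]]]]]
  [L p [L p [L p [L p [L n [K b [K b [K b]]]]]]]]

4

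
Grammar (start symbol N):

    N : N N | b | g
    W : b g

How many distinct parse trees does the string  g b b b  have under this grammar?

5

Parse trees for g b b b:
  [N [N g] [N [N b] [N [N b] [N b]]]]
  [N [N g] [N [N [N b] [N b]] [N b]]]
  [N [N [N g] [N b]] [N [N b] [N b]]]
  [N [N [N g] [N [N b] [N b]]] [N b]]
  [N [N [N [N g] [N b]] [N b]] [N b]]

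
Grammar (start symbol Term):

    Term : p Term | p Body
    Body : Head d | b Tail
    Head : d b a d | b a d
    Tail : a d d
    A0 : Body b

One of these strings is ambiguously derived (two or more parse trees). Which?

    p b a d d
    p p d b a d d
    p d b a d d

p b a d d

p b a d d: 2 trees
p p d b a d d: 1 tree
p d b a d d: 1 tree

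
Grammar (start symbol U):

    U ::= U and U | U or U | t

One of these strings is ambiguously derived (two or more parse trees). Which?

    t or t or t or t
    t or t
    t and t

t or t or t or t

t or t or t or t: 5 trees
t or t: 1 tree
t and t: 1 tree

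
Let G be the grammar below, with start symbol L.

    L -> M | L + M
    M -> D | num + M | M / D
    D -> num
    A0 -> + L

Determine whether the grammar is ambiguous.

Ambiguous

Witness: num + num

Derivation 1: L ⇒ M ⇒ num + M ⇒ num + D ⇒ num + num
Derivation 2: L ⇒ L + M ⇒ M + M ⇒ D + M ⇒ num + M ⇒ num + D ⇒ num + num

Two distinct leftmost derivations for the same string.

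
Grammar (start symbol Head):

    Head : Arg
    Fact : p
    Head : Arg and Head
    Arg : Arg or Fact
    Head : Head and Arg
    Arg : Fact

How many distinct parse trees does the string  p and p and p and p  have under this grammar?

8

Parse trees for p and p and p and p:
  [Head [Arg [Fact p]] and [Head [Arg [Fact p]] and [Head [Arg [Fact p]] and [Head [Arg [Fact p]]]]]]
  [Head [Arg [Fact p]] and [Head [Arg [Fact p]] and [Head [Head [Arg [Fact p]]] and [Arg [Fact p]]]]]
  [Head [Arg [Fact p]] and [Head [Head [Arg [Fact p]] and [Head [Arg [Fact p]]]] and [Arg [Fact p]]]]
  [Head [Arg [Fact p]] and [Head [Head [Head [Arg [Fact p]]] and [Arg [Fact p]]] and [Arg [Fact p]]]]
  [Head [Head [Arg [Fact p]] and [Head [Arg [Fact p]] and [Head [Arg [Fact p]]]]] and [Arg [Fact p]]]
  [Head [Head [Arg [Fact p]] and [Head [Head [Arg [Fact p]]] and [Arg [Fact p]]]] and [Arg [Fact p]]]
  [Head [Head [Head [Arg [Fact p]] and [Head [Arg [Fact p]]]] and [Arg [Fact p]]] and [Arg [Fact p]]]
  [Head [Head [Head [Head [Arg [Fact p]]] and [Arg [Fact p]]] and [Arg [Fact p]]] and [Arg [Fact p]]]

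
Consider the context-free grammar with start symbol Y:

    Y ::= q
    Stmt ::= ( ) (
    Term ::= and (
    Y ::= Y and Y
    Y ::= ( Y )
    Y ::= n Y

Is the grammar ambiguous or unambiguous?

Witness: n q and q

Derivation 1: Y ⇒ Y and Y ⇒ n Y and Y ⇒ n q and Y ⇒ n q and q
Derivation 2: Y ⇒ n Y ⇒ n Y and Y ⇒ n q and Y ⇒ n q and q

Two distinct leftmost derivations for the same string.

Ambiguous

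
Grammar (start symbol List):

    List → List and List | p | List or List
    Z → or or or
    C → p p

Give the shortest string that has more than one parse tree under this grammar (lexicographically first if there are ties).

length 1: no string has ≥2 trees
length 3: no string has ≥2 trees
length 5: p and p and p has 2 parse trees

Two derivations of p and p and p:
  List ⇒ List and List ⇒ List and List and List ⇒ p and List and List ⇒ p and p and List ⇒ p and p and p
  List ⇒ List and List ⇒ p and List ⇒ p and List and List ⇒ p and p and List ⇒ p and p and p

p and p and p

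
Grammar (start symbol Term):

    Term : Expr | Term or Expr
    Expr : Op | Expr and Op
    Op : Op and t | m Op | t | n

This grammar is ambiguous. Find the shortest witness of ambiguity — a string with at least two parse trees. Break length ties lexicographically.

length 1: no string has ≥2 trees
length 2: no string has ≥2 trees
length 3: n and t has 2 parse trees

Two derivations of n and t:
  Term ⇒ Expr ⇒ Op ⇒ Op and t ⇒ n and t
  Term ⇒ Expr ⇒ Expr and Op ⇒ Op and Op ⇒ n and Op ⇒ n and t

n and t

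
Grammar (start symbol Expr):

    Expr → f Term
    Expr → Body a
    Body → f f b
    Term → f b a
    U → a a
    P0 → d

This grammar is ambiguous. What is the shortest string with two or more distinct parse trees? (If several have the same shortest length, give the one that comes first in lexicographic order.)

length 4: f f b a has 2 parse trees

Two derivations of f f b a:
  Expr ⇒ f Term ⇒ f f b a
  Expr ⇒ Body a ⇒ f f b a

f f b a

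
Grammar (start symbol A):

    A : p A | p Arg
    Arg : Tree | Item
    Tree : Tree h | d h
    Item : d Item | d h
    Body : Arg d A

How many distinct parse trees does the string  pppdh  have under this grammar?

2

Parse trees for pppdh:
  [A p [A p [A p [Arg [Tree d h]]]]]
  [A p [A p [A p [Arg [Item d h]]]]]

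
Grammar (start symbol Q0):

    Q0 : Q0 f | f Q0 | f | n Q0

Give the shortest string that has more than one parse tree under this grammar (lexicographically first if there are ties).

length 1: no string has ≥2 trees
length 2: f f has 2 parse trees

Two derivations of f f:
  Q0 ⇒ Q0 f ⇒ f f
  Q0 ⇒ f Q0 ⇒ f f

f f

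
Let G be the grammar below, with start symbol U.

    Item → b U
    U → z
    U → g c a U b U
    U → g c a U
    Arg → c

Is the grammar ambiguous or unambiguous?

Ambiguous

Witness: g c a g c a z b z

Derivation 1: U ⇒ g c a U b U ⇒ g c a g c a U b U ⇒ g c a g c a z b U ⇒ g c a g c a z b z
Derivation 2: U ⇒ g c a U ⇒ g c a g c a U b U ⇒ g c a g c a z b U ⇒ g c a g c a z b z

Two distinct leftmost derivations for the same string.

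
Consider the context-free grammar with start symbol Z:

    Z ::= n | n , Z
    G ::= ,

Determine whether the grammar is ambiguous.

Unambiguous

Only Z is reachable from Z; ignoring the rest: Right-recursive list with a separator: after each atom, whether the separator follows determines the rule. One parse per string.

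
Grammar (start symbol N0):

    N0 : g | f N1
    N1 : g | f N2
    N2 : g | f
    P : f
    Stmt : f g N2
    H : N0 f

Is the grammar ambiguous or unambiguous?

(P, Stmt, H are unreachable from N0, so their rules don't affect L(N0).) Each reachable nonterminal has at most one production per leading terminal, and all productions are right-linear; the derivation is determined token-by-token.

Unambiguous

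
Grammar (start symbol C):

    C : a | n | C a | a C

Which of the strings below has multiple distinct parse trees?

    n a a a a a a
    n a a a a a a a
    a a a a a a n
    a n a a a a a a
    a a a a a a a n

n a a a a a a: 1 tree
n a a a a a a a: 1 tree
a a a a a a n: 1 tree
a n a a a a a a: 7 trees
a a a a a a a n: 1 tree

a n a a a a a a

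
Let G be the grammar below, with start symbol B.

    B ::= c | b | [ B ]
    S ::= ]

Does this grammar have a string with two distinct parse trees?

Unambiguous

Only B is reachable from B; ignoring the rest: Each string is a nest of matched brackets around a single atom. An opening bracket forces the recursive rule; an atom forces the base rule.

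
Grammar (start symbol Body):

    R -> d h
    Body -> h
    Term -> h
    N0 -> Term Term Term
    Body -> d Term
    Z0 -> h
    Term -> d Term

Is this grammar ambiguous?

(Z0, N0, R are unreachable from Body, so their rules don't affect L(Body).) Restricted to the reachable nonterminals, every rule has the form A → t or A → t B, and no two rules for the same A share a first terminal. The grammar encodes a DFA — one run per string.

Unambiguous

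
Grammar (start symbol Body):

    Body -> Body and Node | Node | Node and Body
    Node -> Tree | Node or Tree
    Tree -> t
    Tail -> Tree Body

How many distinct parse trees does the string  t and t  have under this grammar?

Parse trees for t and t:
  [Body [Body [Node [Tree t]]] and [Node [Tree t]]]
  [Body [Node [Tree t]] and [Body [Node [Tree t]]]]

2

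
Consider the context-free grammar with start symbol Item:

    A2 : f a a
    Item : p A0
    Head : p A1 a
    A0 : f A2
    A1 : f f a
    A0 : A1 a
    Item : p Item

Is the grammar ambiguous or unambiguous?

Ambiguous

Witness: p f f a a

Derivation 1: Item ⇒ p A0 ⇒ p f A2 ⇒ p f f a a
Derivation 2: Item ⇒ p A0 ⇒ p A1 a ⇒ p f f a a

Two distinct leftmost derivations for the same string.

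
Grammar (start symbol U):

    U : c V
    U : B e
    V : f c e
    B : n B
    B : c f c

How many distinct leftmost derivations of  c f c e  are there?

2

Parse trees for c f c e:
  [U c [V f c e]]
  [U [B c f c] e]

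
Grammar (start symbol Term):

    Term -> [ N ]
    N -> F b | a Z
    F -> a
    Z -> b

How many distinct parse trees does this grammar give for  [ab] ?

Parse trees for [ab]:
  [Term [ [N [F a] b] ]]
  [Term [ [N a [Z b]] ]]

2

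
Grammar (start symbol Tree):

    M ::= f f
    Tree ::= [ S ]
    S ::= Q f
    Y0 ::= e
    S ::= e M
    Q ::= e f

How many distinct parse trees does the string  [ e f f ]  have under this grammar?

Parse trees for [ e f f ]:
  [Tree [ [S [Q e f] f] ]]
  [Tree [ [S e [M f f]] ]]

2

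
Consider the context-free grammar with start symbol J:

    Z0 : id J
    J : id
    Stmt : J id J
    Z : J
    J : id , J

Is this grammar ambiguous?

Unambiguous

Only J is reachable from J; ignoring the rest: The reachable grammar is A → atom sep A | atom. Each atom is followed by either the separator (recurse) or end-of-string (stop) — no choice point.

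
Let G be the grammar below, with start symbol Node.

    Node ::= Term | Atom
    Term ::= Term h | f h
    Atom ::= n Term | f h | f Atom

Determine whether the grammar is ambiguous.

Witness: f h

Derivation 1: Node ⇒ Term ⇒ f h
Derivation 2: Node ⇒ Atom ⇒ f h

Two distinct leftmost derivations for the same string.

Ambiguous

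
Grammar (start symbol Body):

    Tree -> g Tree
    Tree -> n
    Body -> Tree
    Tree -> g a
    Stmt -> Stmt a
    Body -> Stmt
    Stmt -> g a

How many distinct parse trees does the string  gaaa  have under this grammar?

Parse trees for gaaa:
  [Body [Stmt [Stmt [Stmt g a] a] a]]

1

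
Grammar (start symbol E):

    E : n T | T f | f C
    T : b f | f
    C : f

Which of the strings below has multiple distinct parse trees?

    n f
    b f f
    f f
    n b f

f f

n f: 1 tree
b f f: 1 tree
f f: 2 trees
n b f: 1 tree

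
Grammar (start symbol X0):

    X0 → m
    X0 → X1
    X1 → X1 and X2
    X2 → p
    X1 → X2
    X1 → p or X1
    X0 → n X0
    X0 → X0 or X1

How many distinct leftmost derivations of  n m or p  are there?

Parse trees for n m or p:
  [X0 n [X0 [X0 m] or [X1 [X2 p]]]]
  [X0 [X0 n [X0 m]] or [X1 [X2 p]]]

2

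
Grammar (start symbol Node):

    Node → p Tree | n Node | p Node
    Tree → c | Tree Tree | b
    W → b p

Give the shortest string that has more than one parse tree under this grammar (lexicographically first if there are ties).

p b b b

length 2: no string has ≥2 trees
length 3: no string has ≥2 trees
length 4: p b b b has 2 parse trees

Two derivations of p b b b:
  Node ⇒ p Tree ⇒ p Tree Tree ⇒ p Tree Tree Tree ⇒ p b Tree Tree ⇒ p b b Tree ⇒ p b b b
  Node ⇒ p Tree ⇒ p Tree Tree ⇒ p b Tree ⇒ p b Tree Tree ⇒ p b b Tree ⇒ p b b b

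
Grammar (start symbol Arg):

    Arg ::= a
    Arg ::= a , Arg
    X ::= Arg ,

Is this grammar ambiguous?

Unambiguous

(X is unreachable from Arg, so its rules don't affect L(Arg).) The reachable grammar is A → atom sep A | atom. Each atom is followed by either the separator (recurse) or end-of-string (stop) — no choice point.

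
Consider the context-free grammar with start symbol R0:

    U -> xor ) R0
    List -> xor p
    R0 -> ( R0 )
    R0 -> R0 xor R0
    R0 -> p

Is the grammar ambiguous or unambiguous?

Ambiguous

Witness: p xor p xor p

Derivation 1: R0 ⇒ R0 xor R0 ⇒ R0 xor R0 xor R0 ⇒ p xor R0 xor R0 ⇒ p xor p xor R0 ⇒ p xor p xor p
Derivation 2: R0 ⇒ R0 xor R0 ⇒ p xor R0 ⇒ p xor R0 xor R0 ⇒ p xor p xor R0 ⇒ p xor p xor p

Two distinct leftmost derivations for the same string.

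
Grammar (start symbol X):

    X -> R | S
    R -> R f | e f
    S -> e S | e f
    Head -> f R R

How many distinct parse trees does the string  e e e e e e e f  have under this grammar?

1

Parse trees for e e e e e e e f:
  [X [S e [S e [S e [S e [S e [S e [S e f]]]]]]]]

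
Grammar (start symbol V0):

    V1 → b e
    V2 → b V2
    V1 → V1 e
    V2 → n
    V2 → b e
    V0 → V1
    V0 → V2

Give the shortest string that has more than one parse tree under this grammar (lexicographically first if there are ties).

length 1: no string has ≥2 trees
length 2: b e has 2 parse trees

Two derivations of b e:
  V0 ⇒ V1 ⇒ b e
  V0 ⇒ V2 ⇒ b e

b e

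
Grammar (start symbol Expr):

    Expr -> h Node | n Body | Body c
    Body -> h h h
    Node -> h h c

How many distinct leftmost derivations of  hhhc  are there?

Parse trees for hhhc:
  [Expr h [Node h h c]]
  [Expr [Body h h h] c]

2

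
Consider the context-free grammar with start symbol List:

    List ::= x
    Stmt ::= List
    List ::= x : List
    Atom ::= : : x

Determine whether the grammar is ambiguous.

(Atom, Stmt are unreachable from List, so their rules don't affect L(List).) The reachable grammar is A → atom sep A | atom. Each atom is followed by either the separator (recurse) or end-of-string (stop) — no choice point.

Unambiguous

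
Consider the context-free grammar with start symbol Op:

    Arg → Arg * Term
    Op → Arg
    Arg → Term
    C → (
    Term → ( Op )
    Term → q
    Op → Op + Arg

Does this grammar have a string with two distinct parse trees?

Unambiguous

Only Op, Arg, Term are reachable from Op; ignoring the rest: Op → Op + Arg | Arg  ;  Arg → Arg * Term | Term  — a left-associative chain with Term at the bottom. Each string factors uniquely by precedence.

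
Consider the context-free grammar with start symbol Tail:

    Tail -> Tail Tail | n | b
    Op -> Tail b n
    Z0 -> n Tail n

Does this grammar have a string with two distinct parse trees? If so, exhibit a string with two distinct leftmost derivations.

Ambiguous

Witness: b b b

Derivation 1: Tail ⇒ Tail Tail ⇒ Tail Tail Tail ⇒ b Tail Tail ⇒ b b Tail ⇒ b b b
Derivation 2: Tail ⇒ Tail Tail ⇒ b Tail ⇒ b Tail Tail ⇒ b b Tail ⇒ b b b

Two distinct leftmost derivations for the same string.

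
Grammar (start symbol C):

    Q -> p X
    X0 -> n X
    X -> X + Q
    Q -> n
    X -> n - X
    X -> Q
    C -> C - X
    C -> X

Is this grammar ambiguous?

Witness: n - n

Derivation 1: C ⇒ C - X ⇒ X - X ⇒ Q - X ⇒ n - X ⇒ n - Q ⇒ n - n
Derivation 2: C ⇒ X ⇒ n - X ⇒ n - Q ⇒ n - n

Two distinct leftmost derivations for the same string.

Ambiguous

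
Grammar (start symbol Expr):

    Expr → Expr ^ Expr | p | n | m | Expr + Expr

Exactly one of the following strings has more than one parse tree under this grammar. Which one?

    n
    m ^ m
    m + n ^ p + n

m + n ^ p + n

n: 1 tree
m ^ m: 1 tree
m + n ^ p + n: 5 trees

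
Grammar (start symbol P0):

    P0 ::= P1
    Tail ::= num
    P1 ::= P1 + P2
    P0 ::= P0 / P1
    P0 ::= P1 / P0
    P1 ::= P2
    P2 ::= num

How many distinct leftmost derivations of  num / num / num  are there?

Parse trees for num / num / num:
  [P0 [P0 [P0 [P1 [P2 num]]] / [P1 [P2 num]]] / [P1 [P2 num]]]
  [P0 [P0 [P1 [P2 num]] / [P0 [P1 [P2 num]]]] / [P1 [P2 num]]]
  [P0 [P1 [P2 num]] / [P0 [P0 [P1 [P2 num]]] / [P1 [P2 num]]]]
  [P0 [P1 [P2 num]] / [P0 [P1 [P2 num]] / [P0 [P1 [P2 num]]]]]

4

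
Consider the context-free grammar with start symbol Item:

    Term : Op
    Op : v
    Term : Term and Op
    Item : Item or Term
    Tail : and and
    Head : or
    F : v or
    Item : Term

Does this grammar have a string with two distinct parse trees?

Unambiguous

(Head, F, Tail are unreachable from Item, so their rules don't affect L(Item).) This is a standard precedence ladder (Item over Term over Op), with each level left-recursive on its own operator ('or' at Item, 'and' at Term). That structure is LR(1), hence unambiguous.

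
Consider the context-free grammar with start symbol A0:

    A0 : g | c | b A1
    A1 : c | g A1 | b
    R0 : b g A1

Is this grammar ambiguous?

(R0 is unreachable from A0, so its rules don't affect L(A0).) Each reachable nonterminal has at most one production per leading terminal, and all productions are right-linear; the derivation is determined token-by-token.

Unambiguous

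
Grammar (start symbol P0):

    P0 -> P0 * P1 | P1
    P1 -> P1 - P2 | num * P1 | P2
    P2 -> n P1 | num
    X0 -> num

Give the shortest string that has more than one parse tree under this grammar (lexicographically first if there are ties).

num * num

length 1: no string has ≥2 trees
length 2: no string has ≥2 trees
length 3: num * num has 2 parse trees

Two derivations of num * num:
  P0 ⇒ P0 * P1 ⇒ P1 * P1 ⇒ P2 * P1 ⇒ num * P1 ⇒ num * P2 ⇒ num * num
  P0 ⇒ P1 ⇒ num * P1 ⇒ num * P2 ⇒ num * num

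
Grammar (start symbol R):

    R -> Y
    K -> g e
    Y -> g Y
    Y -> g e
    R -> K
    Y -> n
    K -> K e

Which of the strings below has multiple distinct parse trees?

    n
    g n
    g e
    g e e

g e

n: 1 tree
g n: 1 tree
g e: 2 trees
g e e: 1 tree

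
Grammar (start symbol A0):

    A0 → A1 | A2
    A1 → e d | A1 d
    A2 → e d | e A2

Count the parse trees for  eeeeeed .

1

Parse trees for eeeeeed:
  [A0 [A2 e [A2 e [A2 e [A2 e [A2 e [A2 e d]]]]]]]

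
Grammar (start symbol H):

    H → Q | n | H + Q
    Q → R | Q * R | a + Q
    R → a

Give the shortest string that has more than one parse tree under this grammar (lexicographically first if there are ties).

a + a

length 1: no string has ≥2 trees
length 3: a + a has 2 parse trees

Two derivations of a + a:
  H ⇒ Q ⇒ a + Q ⇒ a + R ⇒ a + a
  H ⇒ H + Q ⇒ Q + Q ⇒ R + Q ⇒ a + Q ⇒ a + R ⇒ a + a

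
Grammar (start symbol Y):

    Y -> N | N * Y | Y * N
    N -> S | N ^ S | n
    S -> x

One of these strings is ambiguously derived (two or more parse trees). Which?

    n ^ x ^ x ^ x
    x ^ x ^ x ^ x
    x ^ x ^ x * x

n ^ x ^ x ^ x: 1 tree
x ^ x ^ x ^ x: 1 tree
x ^ x ^ x * x: 2 trees

x ^ x ^ x * x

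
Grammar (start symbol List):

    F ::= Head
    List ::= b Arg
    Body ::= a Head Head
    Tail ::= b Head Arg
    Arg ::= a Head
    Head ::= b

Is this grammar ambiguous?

(F, Body, Tail are unreachable from List, so their rules don't affect L(List).) Each reachable nonterminal has at most one production per leading terminal, and all productions are right-linear; the derivation is determined token-by-token.

Unambiguous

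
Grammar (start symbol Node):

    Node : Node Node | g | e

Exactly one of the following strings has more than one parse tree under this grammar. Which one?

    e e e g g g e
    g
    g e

e e e g g g e: 132 trees
g: 1 tree
g e: 1 tree

e e e g g g e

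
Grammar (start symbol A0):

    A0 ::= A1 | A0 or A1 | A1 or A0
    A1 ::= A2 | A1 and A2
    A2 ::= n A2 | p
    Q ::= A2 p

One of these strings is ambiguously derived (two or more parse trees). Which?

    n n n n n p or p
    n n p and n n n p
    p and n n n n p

n n n n n p or p

n n n n n p or p: 2 trees
n n p and n n n p: 1 tree
p and n n n n p: 1 tree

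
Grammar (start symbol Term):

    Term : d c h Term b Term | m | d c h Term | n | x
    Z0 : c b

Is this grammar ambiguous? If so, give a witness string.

Ambiguous

Witness: d c h d c h m b m

Derivation 1: Term ⇒ d c h Term b Term ⇒ d c h d c h Term b Term ⇒ d c h d c h m b Term ⇒ d c h d c h m b m
Derivation 2: Term ⇒ d c h Term ⇒ d c h d c h Term b Term ⇒ d c h d c h m b Term ⇒ d c h d c h m b m

Two distinct leftmost derivations for the same string.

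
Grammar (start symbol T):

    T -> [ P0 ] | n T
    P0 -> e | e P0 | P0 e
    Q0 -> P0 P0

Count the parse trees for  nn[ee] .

Parse trees for nn[ee]:
  [T n [T n [T [ [P0 e [P0 e]] ]]]]
  [T n [T n [T [ [P0 [P0 e] e] ]]]]

2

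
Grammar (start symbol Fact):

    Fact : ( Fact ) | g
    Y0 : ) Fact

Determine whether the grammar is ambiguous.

Only Fact is reachable from Fact; ignoring the rest: L(Fact) is { openⁿ atom closeⁿ : n ≥ 0 }. The bracket depth fixes n, and the derivation is forced at every step.

Unambiguous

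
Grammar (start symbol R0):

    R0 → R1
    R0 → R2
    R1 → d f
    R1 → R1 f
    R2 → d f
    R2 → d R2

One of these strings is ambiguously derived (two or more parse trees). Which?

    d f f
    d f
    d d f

d f f: 1 tree
d f: 2 trees
d d f: 1 tree

d f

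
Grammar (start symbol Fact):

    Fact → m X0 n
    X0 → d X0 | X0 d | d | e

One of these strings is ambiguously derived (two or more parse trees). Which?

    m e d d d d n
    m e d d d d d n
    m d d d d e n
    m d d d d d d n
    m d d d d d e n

m d d d d d d n

m e d d d d n: 1 tree
m e d d d d d n: 1 tree
m d d d d e n: 1 tree
m d d d d d d n: 32 trees
m d d d d d e n: 1 tree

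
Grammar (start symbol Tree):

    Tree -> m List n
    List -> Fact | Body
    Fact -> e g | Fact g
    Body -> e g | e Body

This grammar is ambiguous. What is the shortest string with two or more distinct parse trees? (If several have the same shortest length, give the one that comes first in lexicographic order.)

length 4: m e g n has 2 parse trees

Two derivations of m e g n:
  Tree ⇒ m List n ⇒ m Fact n ⇒ m e g n
  Tree ⇒ m List n ⇒ m Body n ⇒ m e g n

m e g n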